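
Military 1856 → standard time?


6:56 PM

Hour: 18
18 - 12 = 6 → PM


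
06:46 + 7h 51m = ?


14:37

Start: 406 minutes from midnight
Add: 471 minutes
Total: 877 minutes
Hours: 877 ÷ 60 = 14 remainder 37


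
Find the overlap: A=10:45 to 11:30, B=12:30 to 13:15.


0 minutes

Meeting A: 645-690 (in minutes from midnight)
Meeting B: 750-795
Overlap start = max(645, 750) = 750
Overlap end = min(690, 795) = 690
Overlap = max(0, 690 - 750) = 0 min


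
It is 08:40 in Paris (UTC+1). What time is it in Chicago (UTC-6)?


Time difference = UTC-6 - UTC+1 = -7 hours
New hour = (8 -7) mod 24
= 1 mod 24 = 1
Minutes unchanged → 01:40

01:40


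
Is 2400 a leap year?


Rules: divisible by 4 AND (not by 100 OR by 400)
2400 ÷ 4 = 600 exactly → divisible by 4
2400 ÷ 100 = 24 exactly → divisible by 100
2400 ÷ 400 = 6 exactly → divisible by 400
Divisible by 400 → leap year

Yes


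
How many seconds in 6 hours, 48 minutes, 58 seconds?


Hours: 6 × 3600 = 21600
Minutes: 48 × 60 = 2880
Seconds: 58
Total = 21600 + 2880 + 58 = 24538

24538 seconds


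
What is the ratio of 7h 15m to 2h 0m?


Duration 1: 435 minutes
Duration 2: 120 minutes
Ratio = 435:120
GCD = 15
Simplified = 29:8
As a decimal: 29/8 ≈ 3.63

29:8 (3.63)


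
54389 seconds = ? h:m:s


Hours: 54389 ÷ 3600 = 15 remainder 389
Minutes: 389 ÷ 60 = 6 remainder 29
Seconds: 29

15h 6m 29s


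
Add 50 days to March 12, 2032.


May 1, 2032

Start: March 12, 2032
Add 50 days
March 12 → April 1: 31 - 12 + 1 = 20 days (50 - 20 = 30 left)
April 1 → May 1: 30 - 1 + 1 = 30 days (30 - 30 = 0 left)
Land exactly on May 1, 2032


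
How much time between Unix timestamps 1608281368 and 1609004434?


723066 seconds (200.9 hours / 8.37 days)

Difference = 1609004434 - 1608281368 = 723066 seconds
In hours: 723066 / 3600 ≈ 200.9
In days: 723066 / 86400 ≈ 8.37


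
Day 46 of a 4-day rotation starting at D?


Shifts: A, B, C, D
Start: D (index 3)
Day 46: (3 + 46 - 1) mod 4
= 48 mod 4
= 0
Index 0 → shift A

Shift A


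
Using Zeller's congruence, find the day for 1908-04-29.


Zeller's congruence:
q=29, m=4, k=8, j=19
h = (29 + ⌊13×5/5⌋ + 8 + ⌊8/4⌋ + ⌊19/4⌋ - 2×19) mod 7
= (29 + 13 + 8 + 2 + 4 - 38) mod 7
= 18 mod 7 = 4
h=4 → Wednesday

Wednesday


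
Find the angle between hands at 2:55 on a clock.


Hour hand = 2×30 + 55×0.5 = 87.5°
Minute hand = 55×6 = 330°
Difference = |87.5 - 330| = 242.5°
Since > 180°: 360 - 242.5 = 117.5°

117.5°


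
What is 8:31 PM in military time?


Input: 8:31 PM
PM: 8 + 12 = 20

20:31


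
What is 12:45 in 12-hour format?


12:45 PM

Hour: 12
12 → 12 PM (noon)


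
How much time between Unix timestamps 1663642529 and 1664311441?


668912 seconds (185.8 hours / 7.74 days)

Difference = 1664311441 - 1663642529 = 668912 seconds
In hours: 668912 / 3600 ≈ 185.8
In days: 668912 / 86400 ≈ 7.74


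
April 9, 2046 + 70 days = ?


June 18, 2046

Start: April 9, 2046
Add 70 days
April 9 → May 1: 30 - 9 + 1 = 22 days (70 - 22 = 48 left)
May 1 → June 1: 31 - 1 + 1 = 31 days (48 - 31 = 17 left)
June 1 + 17 = June 18, 2046


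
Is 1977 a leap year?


No

Rules: divisible by 4 AND (not by 100 OR by 400)
1977 ÷ 4 = 494 remainder 1 → not divisible by 4
Not divisible by 4 → not a leap year


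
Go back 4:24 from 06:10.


01:46

Start: 370 minutes from midnight
Subtract: 264 minutes
Remaining: 370 - 264 = 106
Hours: 1, Minutes: 46


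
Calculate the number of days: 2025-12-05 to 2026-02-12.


From December 5, 2025 to February 12, 2026
Rest of December 2025: 31 - 5 = 26
Full months: January 31
Days into February 2026: 12
Total = 26 + 31 + 12 = 69 days

69 days


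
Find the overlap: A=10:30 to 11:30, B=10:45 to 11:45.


Meeting A: 630-690 (in minutes from midnight)
Meeting B: 645-705
Overlap start = max(630, 645) = 645
Overlap end = min(690, 705) = 690
Overlap = max(0, 690 - 645) = 45 min

45 minutes


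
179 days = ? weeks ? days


25 weeks 4 days

Weeks: 179 ÷ 7 = 25 remainder 4


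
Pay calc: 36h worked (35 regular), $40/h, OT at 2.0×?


$1480.00

Regular: 35h × $40 = $1400.00
Overtime: 36 - 35 = 1h
OT pay: 1h × $40 × 2.0 = $80.00
Total = $1400.00 + $80.00 = $1480.00


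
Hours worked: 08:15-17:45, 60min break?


Total time = (17×60+45) - (8×60+15)
= 1065 - 495 = 570 min
Minus break: 570 - 60 = 510 min
= 8h 30m

8h 30m (510 minutes)


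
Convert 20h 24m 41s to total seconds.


Hours: 20 × 3600 = 72000
Minutes: 24 × 60 = 1440
Seconds: 41
Total = 72000 + 1440 + 41 = 73481

73481 seconds


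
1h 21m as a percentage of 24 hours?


Total minutes: 1×60 + 21 = 81
Day = 24×60 = 1440 minutes
Fraction = 81/1440 ≈ 0.0563
As a percentage: 81/1440 × 100 ≈ 5.63%

0.0563 (5.63%)


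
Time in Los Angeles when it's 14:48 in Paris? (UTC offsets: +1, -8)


05:48

Time difference = UTC-8 - UTC+1 = -9 hours
New hour = (14 -9) mod 24
= 5 mod 24 = 5
Minutes unchanged → 05:48


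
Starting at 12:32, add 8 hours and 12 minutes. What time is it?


Start: 752 minutes from midnight
Add: 492 minutes
Total: 1244 minutes
Hours: 1244 ÷ 60 = 20 remainder 44

20:44


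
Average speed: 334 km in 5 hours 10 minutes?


64.6 km/h

Distance: 334 km
Time: 5h 10m = 310 min = 310/60 = 31/6 hours
Speed = 334 ÷ (31/6) = 334 × 6 / 31 = 2004/31 ≈ 64.6 km/h


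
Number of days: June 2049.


30 days

Month: June (month 6)
June has 30 days


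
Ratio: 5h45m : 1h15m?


23:5 (4.60)

Duration 1: 345 minutes
Duration 2: 75 minutes
Ratio = 345:75
GCD = 15
Simplified = 23:5
As a decimal: 23/5 = 4.60


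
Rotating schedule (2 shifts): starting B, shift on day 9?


Shifts: A, B
Start: B (index 1)
Day 9: (1 + 9 - 1) mod 2
= 9 mod 2
= 1
Index 1 → shift B

Shift B


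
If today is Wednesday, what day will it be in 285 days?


Start: Wednesday (index 2)
(2 + 285) mod 7
= 287 mod 7
= 0
Index 0 → Monday

Monday


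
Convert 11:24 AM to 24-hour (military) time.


Input: 11:24 AM
AM hour stays: 11

11:24


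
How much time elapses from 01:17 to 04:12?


End time in minutes: 4×60 + 12 = 252
Start time in minutes: 1×60 + 17 = 77
Difference = 252 - 77 = 175 minutes
= 2 hours 55 minutes

2h 55m


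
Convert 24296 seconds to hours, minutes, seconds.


6h 44m 56s

Hours: 24296 ÷ 3600 = 6 remainder 2696
Minutes: 2696 ÷ 60 = 44 remainder 56
Seconds: 56


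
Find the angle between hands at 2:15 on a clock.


22.5°

Hour hand = 2×30 + 15×0.5 = 67.5°
Minute hand = 15×6 = 90°
Difference = |67.5 - 90| = 22.5°


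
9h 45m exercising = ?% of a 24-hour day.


Time: 585 minutes
Day: 1440 minutes
Percentage = (585/1440) × 100 ≈ 40.6%

40.6%


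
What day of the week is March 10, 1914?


Zeller's congruence:
q=10, m=3, k=14, j=19
h = (10 + ⌊13×4/5⌋ + 14 + ⌊14/4⌋ + ⌊19/4⌋ - 2×19) mod 7
= (10 + 10 + 14 + 3 + 4 - 38) mod 7
= 3 mod 7 = 3
h=3 → Tuesday

Tuesday


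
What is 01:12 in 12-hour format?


Hour: 1
1 < 12 → AM

1:12 AM


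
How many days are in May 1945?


Month: May (month 5)
May has 31 days

31 days


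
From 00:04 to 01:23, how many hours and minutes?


End time in minutes: 1×60 + 23 = 83
Start time in minutes: 0×60 + 4 = 4
Difference = 83 - 4 = 79 minutes
= 1 hours 19 minutes

1h 19m


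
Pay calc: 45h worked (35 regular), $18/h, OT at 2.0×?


$990.00

Regular: 35h × $18 = $630.00
Overtime: 45 - 35 = 10h
OT pay: 10h × $18 × 2.0 = $360.00
Total = $630.00 + $360.00 = $990.00


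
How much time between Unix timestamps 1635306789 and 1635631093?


Difference = 1635631093 - 1635306789 = 324304 seconds
In hours: 324304 / 3600 ≈ 90.1
In days: 324304 / 86400 ≈ 3.75

324304 seconds (90.1 hours / 3.75 days)


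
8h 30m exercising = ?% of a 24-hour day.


Time: 510 minutes
Day: 1440 minutes
Percentage = (510/1440) × 100 ≈ 35.4%

35.4%


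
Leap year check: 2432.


Yes

Rules: divisible by 4 AND (not by 100 OR by 400)
2432 ÷ 4 = 608 exactly → divisible by 4
2432 ÷ 100 = 24 remainder 32 → not divisible by 100
Divisible by 4 but not by 100 → leap year


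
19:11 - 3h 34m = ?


Start: 1151 minutes from midnight
Subtract: 214 minutes
Remaining: 1151 - 214 = 937
Hours: 15, Minutes: 37

15:37


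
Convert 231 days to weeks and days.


33 weeks 0 days

Weeks: 231 ÷ 7 = 33 remainder 0


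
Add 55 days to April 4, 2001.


May 29, 2001

Start: April 4, 2001
Add 55 days
April 4 → May 1: 30 - 4 + 1 = 27 days (55 - 27 = 28 left)
May 1 + 28 = May 29, 2001


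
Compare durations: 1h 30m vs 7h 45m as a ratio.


6:31 (0.19)

Duration 1: 90 minutes
Duration 2: 465 minutes
Ratio = 90:465
GCD = 15
Simplified = 6:31
As a decimal: 6/31 ≈ 0.19


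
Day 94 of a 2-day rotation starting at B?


Shift A

Shifts: A, B
Start: B (index 1)
Day 94: (1 + 94 - 1) mod 2
= 94 mod 2
= 0
Index 0 → shift A


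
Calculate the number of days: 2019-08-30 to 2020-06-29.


304 days

From August 30, 2019 to June 29, 2020
Rest of August 2019: 31 - 30 = 1
Full months: September 30, October 31, November 30, December 31, January 31, February 2020 29, March 31, April 30, May 31
Days into June 2020: 29
Total = 1 + 30 + 31 + 30 + 31 + 31 + 29 + 31 + 30 + 31 + 29 = 304 days


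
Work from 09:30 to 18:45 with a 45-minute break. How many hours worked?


Total time = (18×60+45) - (9×60+30)
= 1125 - 570 = 555 min
Minus break: 555 - 45 = 510 min
= 8h 30m

8h 30m (510 minutes)


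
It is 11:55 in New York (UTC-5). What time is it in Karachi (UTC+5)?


21:55

Time difference = UTC+5 - UTC-5 = +10 hours
New hour = (11 + 10) mod 24
= 21 mod 24 = 21
Minutes unchanged → 21:55


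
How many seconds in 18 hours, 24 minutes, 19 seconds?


Hours: 18 × 3600 = 64800
Minutes: 24 × 60 = 1440
Seconds: 19
Total = 64800 + 1440 + 19 = 66259

66259 seconds


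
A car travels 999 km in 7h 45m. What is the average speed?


Distance: 999 km
Time: 7h 45m = 465 min = 465/60 = 31/4 hours
Speed = 999 ÷ (31/4) = 999 × 4 / 31 = 3996/31 ≈ 128.9 km/h

128.9 km/h


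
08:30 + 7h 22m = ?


Start: 510 minutes from midnight
Add: 442 minutes
Total: 952 minutes
Hours: 952 ÷ 60 = 15 remainder 52

15:52


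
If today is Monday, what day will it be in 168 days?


Start: Monday (index 0)
(0 + 168) mod 7
= 168 mod 7
= 0
Index 0 → Monday

Monday


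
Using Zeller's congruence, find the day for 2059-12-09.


Zeller's congruence:
q=9, m=12, k=59, j=20
h = (9 + ⌊13×13/5⌋ + 59 + ⌊59/4⌋ + ⌊20/4⌋ - 2×20) mod 7
= (9 + 33 + 59 + 14 + 5 - 40) mod 7
= 80 mod 7 = 3
h=3 → Tuesday

Tuesday


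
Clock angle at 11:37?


126.5°

Hour hand = 11×30 + 37×0.5 = 348.5°
Minute hand = 37×6 = 222°
Difference = |348.5 - 222| = 126.5°


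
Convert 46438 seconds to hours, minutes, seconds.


12h 53m 58s

Hours: 46438 ÷ 3600 = 12 remainder 3238
Minutes: 3238 ÷ 60 = 53 remainder 58
Seconds: 58


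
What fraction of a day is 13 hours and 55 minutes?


Total minutes: 13×60 + 55 = 835
Day = 24×60 = 1440 minutes
Fraction = 835/1440 ≈ 0.5799
As a percentage: 835/1440 × 100 ≈ 57.99%

0.5799 (57.99%)


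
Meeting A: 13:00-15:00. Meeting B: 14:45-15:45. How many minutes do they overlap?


15 minutes

Meeting A: 780-900 (in minutes from midnight)
Meeting B: 885-945
Overlap start = max(780, 885) = 885
Overlap end = min(900, 945) = 900
Overlap = max(0, 900 - 885) = 15 min


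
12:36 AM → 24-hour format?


Input: 12:36 AM
12 AM → 00 (midnight)

00:36


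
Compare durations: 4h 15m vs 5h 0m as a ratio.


17:20 (0.85)

Duration 1: 255 minutes
Duration 2: 300 minutes
Ratio = 255:300
GCD = 15
Simplified = 17:20
As a decimal: 17/20 = 0.85


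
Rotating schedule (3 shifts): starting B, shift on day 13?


Shifts: A, B, C
Start: B (index 1)
Day 13: (1 + 13 - 1) mod 3
= 13 mod 3
= 1
Index 1 → shift B

Shift B


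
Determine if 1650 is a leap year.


No

Rules: divisible by 4 AND (not by 100 OR by 400)
1650 ÷ 4 = 412 remainder 2 → not divisible by 4
Not divisible by 4 → not a leap year


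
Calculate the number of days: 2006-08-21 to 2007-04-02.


224 days

From August 21, 2006 to April 2, 2007
Rest of August 2006: 31 - 21 = 10
Full months: September 30, October 31, November 30, December 31, January 31, February 2007 28, March 31
Days into April 2007: 2
Total = 10 + 30 + 31 + 30 + 31 + 31 + 28 + 31 + 2 = 224 days


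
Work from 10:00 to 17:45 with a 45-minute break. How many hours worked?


7h 0m (420 minutes)

Total time = (17×60+45) - (10×60+0)
= 1065 - 600 = 465 min
Minus break: 465 - 45 = 420 min
= 7h 0m


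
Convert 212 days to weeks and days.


Weeks: 212 ÷ 7 = 30 remainder 2

30 weeks 2 days


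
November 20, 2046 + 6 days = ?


Start: November 20, 2046
Add 6 days
November 20 + 6 = November 26, 2046

November 26, 2046


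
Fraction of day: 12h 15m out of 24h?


Total minutes: 12×60 + 15 = 735
Day = 24×60 = 1440 minutes
Fraction = 735/1440 ≈ 0.5104
As a percentage: 735/1440 × 100 ≈ 51.04%

0.5104 (51.04%)


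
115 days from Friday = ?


Monday

Start: Friday (index 4)
(4 + 115) mod 7
= 119 mod 7
= 0
Index 0 → Monday


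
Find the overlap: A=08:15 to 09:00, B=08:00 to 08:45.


30 minutes

Meeting A: 495-540 (in minutes from midnight)
Meeting B: 480-525
Overlap start = max(495, 480) = 495
Overlap end = min(540, 525) = 525
Overlap = max(0, 525 - 495) = 30 min


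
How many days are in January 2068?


Month: January (month 1)
January has 31 days

31 days


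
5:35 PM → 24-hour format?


17:35

Input: 5:35 PM
PM: 5 + 12 = 17


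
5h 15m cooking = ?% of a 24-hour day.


21.9%

Time: 315 minutes
Day: 1440 minutes
Percentage = (315/1440) × 100 ≈ 21.9%


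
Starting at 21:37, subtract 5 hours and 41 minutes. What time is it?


Start: 1297 minutes from midnight
Subtract: 341 minutes
Remaining: 1297 - 341 = 956
Hours: 15, Minutes: 56

15:56


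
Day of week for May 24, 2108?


Thursday

Zeller's congruence:
q=24, m=5, k=8, j=21
h = (24 + ⌊13×6/5⌋ + 8 + ⌊8/4⌋ + ⌊21/4⌋ - 2×21) mod 7
= (24 + 15 + 8 + 2 + 5 - 42) mod 7
= 12 mod 7 = 5
h=5 → Thursday


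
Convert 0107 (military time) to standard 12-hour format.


1:07 AM

Hour: 1
1 < 12 → AM


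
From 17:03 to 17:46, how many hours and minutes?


End time in minutes: 17×60 + 46 = 1066
Start time in minutes: 17×60 + 3 = 1023
Difference = 1066 - 1023 = 43 minutes
= 0 hours 43 minutes

0h 43m


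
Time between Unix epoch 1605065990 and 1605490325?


Difference = 1605490325 - 1605065990 = 424335 seconds
In hours: 424335 / 3600 ≈ 117.9
In days: 424335 / 86400 ≈ 4.91

424335 seconds (117.9 hours / 4.91 days)


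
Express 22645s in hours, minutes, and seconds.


6h 17m 25s

Hours: 22645 ÷ 3600 = 6 remainder 1045
Minutes: 1045 ÷ 60 = 17 remainder 25
Seconds: 25


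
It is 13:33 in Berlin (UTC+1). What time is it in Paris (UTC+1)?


Time difference = UTC+1 - UTC+1 = +0 hours
New hour = (13 + 0) mod 24
= 13 mod 24 = 13
Minutes unchanged → 13:33

13:33


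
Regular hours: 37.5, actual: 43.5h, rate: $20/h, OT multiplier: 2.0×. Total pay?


$990.00

Regular: 37.5h × $20 = $750.00
Overtime: 43.5 - 37.5 = 6.0h
OT pay: 6.0h × $20 × 2.0 = $240.00
Total = $750.00 + $240.00 = $990.00


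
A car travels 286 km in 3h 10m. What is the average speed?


90.3 km/h

Distance: 286 km
Time: 3h 10m = 190 min = 190/60 = 19/6 hours
Speed = 286 ÷ (19/6) = 286 × 6 / 19 = 1716/19 ≈ 90.3 km/h


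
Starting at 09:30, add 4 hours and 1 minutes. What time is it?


13:31

Start: 570 minutes from midnight
Add: 241 minutes
Total: 811 minutes
Hours: 811 ÷ 60 = 13 remainder 31


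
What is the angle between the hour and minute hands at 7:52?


76.0°

Hour hand = 7×30 + 52×0.5 = 236.0°
Minute hand = 52×6 = 312°
Difference = |236.0 - 312| = 76.0°


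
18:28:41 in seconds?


66521 seconds

Hours: 18 × 3600 = 64800
Minutes: 28 × 60 = 1680
Seconds: 41
Total = 64800 + 1680 + 41 = 66521


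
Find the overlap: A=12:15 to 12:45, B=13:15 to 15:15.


0 minutes

Meeting A: 735-765 (in minutes from midnight)
Meeting B: 795-915
Overlap start = max(735, 795) = 795
Overlap end = min(765, 915) = 765
Overlap = max(0, 765 - 795) = 0 min


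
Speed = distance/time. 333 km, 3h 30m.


95.1 km/h

Distance: 333 km
Time: 3h 30m = 210 min = 210/60 = 7/2 hours
Speed = 333 ÷ (7/2) = 333 × 2 / 7 = 666/7 ≈ 95.1 km/h


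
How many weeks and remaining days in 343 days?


Weeks: 343 ÷ 7 = 49 remainder 0

49 weeks 0 days


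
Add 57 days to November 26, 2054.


January 22, 2055

Start: November 26, 2054
Add 57 days
November 26 → December 1: 30 - 26 + 1 = 5 days (57 - 5 = 52 left)
December 1 → January 1: 31 - 1 + 1 = 31 days (52 - 31 = 21 left)
January 1 + 21 = January 22, 2055


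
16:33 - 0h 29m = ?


16:04

Start: 993 minutes from midnight
Subtract: 29 minutes
Remaining: 993 - 29 = 964
Hours: 16, Minutes: 4


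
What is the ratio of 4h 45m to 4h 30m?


Duration 1: 285 minutes
Duration 2: 270 minutes
Ratio = 285:270
GCD = 15
Simplified = 19:18
As a decimal: 19/18 ≈ 1.06

19:18 (1.06)


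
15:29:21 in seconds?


Hours: 15 × 3600 = 54000
Minutes: 29 × 60 = 1740
Seconds: 21
Total = 54000 + 1740 + 21 = 55761

55761 seconds


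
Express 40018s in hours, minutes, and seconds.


Hours: 40018 ÷ 3600 = 11 remainder 418
Minutes: 418 ÷ 60 = 6 remainder 58
Seconds: 58

11h 6m 58s


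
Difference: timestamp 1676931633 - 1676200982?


730651 seconds (203.0 hours / 8.46 days)

Difference = 1676931633 - 1676200982 = 730651 seconds
In hours: 730651 / 3600 ≈ 203.0
In days: 730651 / 86400 ≈ 8.46


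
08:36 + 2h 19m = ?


10:55

Start: 516 minutes from midnight
Add: 139 minutes
Total: 655 minutes
Hours: 655 ÷ 60 = 10 remainder 55


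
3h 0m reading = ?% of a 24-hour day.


Time: 180 minutes
Day: 1440 minutes
Percentage = (180/1440) × 100 = 12.5%

12.5%


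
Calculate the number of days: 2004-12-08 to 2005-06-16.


190 days

From December 8, 2004 to June 16, 2005
Rest of December 2004: 31 - 8 = 23
Full months: January 31, February 2005 28, March 31, April 30, May 31
Days into June 2005: 16
Total = 23 + 31 + 28 + 31 + 30 + 31 + 16 = 190 days


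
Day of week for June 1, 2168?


Wednesday

Zeller's congruence:
q=1, m=6, k=68, j=21
h = (1 + ⌊13×7/5⌋ + 68 + ⌊68/4⌋ + ⌊21/4⌋ - 2×21) mod 7
= (1 + 18 + 68 + 17 + 5 - 42) mod 7
= 67 mod 7 = 4
h=4 → Wednesday


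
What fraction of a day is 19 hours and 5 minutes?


0.7951 (79.51%)

Total minutes: 19×60 + 5 = 1145
Day = 24×60 = 1440 minutes
Fraction = 1145/1440 ≈ 0.7951
As a percentage: 1145/1440 × 100 ≈ 79.51%


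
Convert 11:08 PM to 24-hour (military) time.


Input: 11:08 PM
PM: 11 + 12 = 23

23:08


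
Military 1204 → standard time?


12:04 PM

Hour: 12
12 → 12 PM (noon)


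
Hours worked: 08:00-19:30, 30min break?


11h 0m (660 minutes)

Total time = (19×60+30) - (8×60+0)
= 1170 - 480 = 690 min
Minus break: 690 - 30 = 660 min
= 11h 0m


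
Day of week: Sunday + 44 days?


Tuesday

Start: Sunday (index 6)
(6 + 44) mod 7
= 50 mod 7
= 1
Index 1 → Tuesday


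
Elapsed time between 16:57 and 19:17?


End time in minutes: 19×60 + 17 = 1157
Start time in minutes: 16×60 + 57 = 1017
Difference = 1157 - 1017 = 140 minutes
= 2 hours 20 minutes

2h 20m


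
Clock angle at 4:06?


Hour hand = 4×30 + 6×0.5 = 123.0°
Minute hand = 6×6 = 36°
Difference = |123.0 - 36| = 87.0°

87.0°


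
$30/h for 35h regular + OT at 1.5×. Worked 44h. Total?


$1455.00

Regular: 35h × $30 = $1050.00
Overtime: 44 - 35 = 9h
OT pay: 9h × $30 × 1.5 = $405.00
Total = $1050.00 + $405.00 = $1455.00


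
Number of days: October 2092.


31 days

Month: October (month 10)
October has 31 days


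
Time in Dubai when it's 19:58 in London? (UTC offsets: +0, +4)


23:58

Time difference = UTC+4 - UTC+0 = +4 hours
New hour = (19 + 4) mod 24
= 23 mod 24 = 23
Minutes unchanged → 23:58


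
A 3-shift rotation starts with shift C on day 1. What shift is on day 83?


Shift A

Shifts: A, B, C
Start: C (index 2)
Day 83: (2 + 83 - 1) mod 3
= 84 mod 3
= 0
Index 0 → shift A


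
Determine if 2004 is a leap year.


Yes

Rules: divisible by 4 AND (not by 100 OR by 400)
2004 ÷ 4 = 501 exactly → divisible by 4
2004 ÷ 100 = 20 remainder 4 → not divisible by 100
Divisible by 4 but not by 100 → leap year


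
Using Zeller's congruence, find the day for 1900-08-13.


Monday

Zeller's congruence:
q=13, m=8, k=0, j=19
h = (13 + ⌊13×9/5⌋ + 0 + ⌊0/4⌋ + ⌊19/4⌋ - 2×19) mod 7
= (13 + 23 + 0 + 0 + 4 - 38) mod 7
= 2 mod 7 = 2
h=2 → Monday


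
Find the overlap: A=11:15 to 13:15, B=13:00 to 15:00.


Meeting A: 675-795 (in minutes from midnight)
Meeting B: 780-900
Overlap start = max(675, 780) = 780
Overlap end = min(795, 900) = 795
Overlap = max(0, 795 - 780) = 15 min

15 minutes


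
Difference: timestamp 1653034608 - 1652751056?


Difference = 1653034608 - 1652751056 = 283552 seconds
In hours: 283552 / 3600 ≈ 78.8
In days: 283552 / 86400 ≈ 3.28

283552 seconds (78.8 hours / 3.28 days)


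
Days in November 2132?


Month: November (month 11)
November has 30 days

30 days


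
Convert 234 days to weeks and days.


33 weeks 3 days

Weeks: 234 ÷ 7 = 33 remainder 3


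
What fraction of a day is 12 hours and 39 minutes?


Total minutes: 12×60 + 39 = 759
Day = 24×60 = 1440 minutes
Fraction = 759/1440 ≈ 0.5271
As a percentage: 759/1440 × 100 ≈ 52.71%

0.5271 (52.71%)


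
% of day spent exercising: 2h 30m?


10.4%

Time: 150 minutes
Day: 1440 minutes
Percentage = (150/1440) × 100 ≈ 10.4%


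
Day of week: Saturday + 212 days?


Monday

Start: Saturday (index 5)
(5 + 212) mod 7
= 217 mod 7
= 0
Index 0 → Monday


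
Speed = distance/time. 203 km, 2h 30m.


81.2 km/h

Distance: 203 km
Time: 2h 30m = 150 min = 150/60 = 5/2 hours
Speed = 203 ÷ (5/2) = 203 × 2 / 5 = 406/5 = 81.2 km/h


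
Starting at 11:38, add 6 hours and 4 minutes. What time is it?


Start: 698 minutes from midnight
Add: 364 minutes
Total: 1062 minutes
Hours: 1062 ÷ 60 = 17 remainder 42

17:42


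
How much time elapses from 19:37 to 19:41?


End time in minutes: 19×60 + 41 = 1181
Start time in minutes: 19×60 + 37 = 1177
Difference = 1181 - 1177 = 4 minutes
= 0 hours 4 minutes

0h 4m


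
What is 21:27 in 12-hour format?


Hour: 21
21 - 12 = 9 → PM

9:27 PM


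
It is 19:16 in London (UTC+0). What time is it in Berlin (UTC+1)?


20:16

Time difference = UTC+1 - UTC+0 = +1 hours
New hour = (19 + 1) mod 24
= 20 mod 24 = 20
Minutes unchanged → 20:16


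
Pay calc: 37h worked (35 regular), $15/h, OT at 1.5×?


Regular: 35h × $15 = $525.00
Overtime: 37 - 35 = 2h
OT pay: 2h × $15 × 1.5 = $45.00
Total = $525.00 + $45.00 = $570.00

$570.00


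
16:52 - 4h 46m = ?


Start: 1012 minutes from midnight
Subtract: 286 minutes
Remaining: 1012 - 286 = 726
Hours: 12, Minutes: 6

12:06


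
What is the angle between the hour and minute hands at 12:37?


156.5°

Hour hand (12 ≡ 0 on the dial): 0×30 + 37×0.5 = 18.5°
Minute hand = 37×6 = 222°
Difference = |18.5 - 222| = 203.5°
Since > 180°: 360 - 203.5 = 156.5°


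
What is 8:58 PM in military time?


20:58

Input: 8:58 PM
PM: 8 + 12 = 20


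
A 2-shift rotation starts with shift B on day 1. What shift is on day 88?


Shift A

Shifts: A, B
Start: B (index 1)
Day 88: (1 + 88 - 1) mod 2
= 88 mod 2
= 0
Index 0 → shift A


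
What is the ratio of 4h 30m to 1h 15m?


Duration 1: 270 minutes
Duration 2: 75 minutes
Ratio = 270:75
GCD = 15
Simplified = 18:5
As a decimal: 18/5 = 3.60

18:5 (3.60)


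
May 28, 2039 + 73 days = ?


August 9, 2039

Start: May 28, 2039
Add 73 days
May 28 → June 1: 31 - 28 + 1 = 4 days (73 - 4 = 69 left)
June 1 → July 1: 30 - 1 + 1 = 30 days (69 - 30 = 39 left)
July 1 → August 1: 31 - 1 + 1 = 31 days (39 - 31 = 8 left)
August 1 + 8 = August 9, 2039


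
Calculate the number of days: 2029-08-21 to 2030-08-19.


363 days

From August 21, 2029 to August 19, 2030
Rest of August 2029: 31 - 21 = 10
Full months: September 30, October 31, November 30, December 31, January 31, February 2030 28, March 31, April 30, May 31, June 30, July 31
Days into August 2030: 19
Total = 10 + 30 + 31 + 30 + 31 + 31 + 28 + 31 + 30 + 31 + 30 + 31 + 19 = 363 days


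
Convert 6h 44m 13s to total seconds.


Hours: 6 × 3600 = 21600
Minutes: 44 × 60 = 2640
Seconds: 13
Total = 21600 + 2640 + 13 = 24253

24253 seconds


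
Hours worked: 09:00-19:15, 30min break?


Total time = (19×60+15) - (9×60+0)
= 1155 - 540 = 615 min
Minus break: 615 - 30 = 585 min
= 9h 45m

9h 45m (585 minutes)


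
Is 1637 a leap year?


No

Rules: divisible by 4 AND (not by 100 OR by 400)
1637 ÷ 4 = 409 remainder 1 → not divisible by 4
Not divisible by 4 → not a leap year


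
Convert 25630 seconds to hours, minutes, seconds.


7h 7m 10s

Hours: 25630 ÷ 3600 = 7 remainder 430
Minutes: 430 ÷ 60 = 7 remainder 10
Seconds: 10


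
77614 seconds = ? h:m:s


Hours: 77614 ÷ 3600 = 21 remainder 2014
Minutes: 2014 ÷ 60 = 33 remainder 34
Seconds: 34

21h 33m 34s


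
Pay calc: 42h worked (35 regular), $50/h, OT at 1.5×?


$2275.00

Regular: 35h × $50 = $1750.00
Overtime: 42 - 35 = 7h
OT pay: 7h × $50 × 1.5 = $525.00
Total = $1750.00 + $525.00 = $2275.00


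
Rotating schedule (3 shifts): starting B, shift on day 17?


Shifts: A, B, C
Start: B (index 1)
Day 17: (1 + 17 - 1) mod 3
= 17 mod 3
= 2
Index 2 → shift C

Shift C


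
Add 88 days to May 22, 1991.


August 18, 1991

Start: May 22, 1991
Add 88 days
May 22 → June 1: 31 - 22 + 1 = 10 days (88 - 10 = 78 left)
June 1 → July 1: 30 - 1 + 1 = 30 days (78 - 30 = 48 left)
July 1 → August 1: 31 - 1 + 1 = 31 days (48 - 31 = 17 left)
August 1 + 17 = August 18, 1991


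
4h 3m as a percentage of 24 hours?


0.1688 (16.88%)

Total minutes: 4×60 + 3 = 243
Day = 24×60 = 1440 minutes
Fraction = 243/1440 ≈ 0.1688
As a percentage: 243/1440 × 100 ≈ 16.88%


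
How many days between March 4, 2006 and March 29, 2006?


From March 4, 2006 to March 29, 2006
Same month: 29 - 4 = 25 days

25 days


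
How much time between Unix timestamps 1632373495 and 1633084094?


Difference = 1633084094 - 1632373495 = 710599 seconds
In hours: 710599 / 3600 ≈ 197.4
In days: 710599 / 86400 ≈ 8.22

710599 seconds (197.4 hours / 8.22 days)


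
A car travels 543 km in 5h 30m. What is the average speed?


Distance: 543 km
Time: 5h 30m = 330 min = 330/60 = 11/2 hours
Speed = 543 ÷ (11/2) = 543 × 2 / 11 = 1086/11 ≈ 98.7 km/h

98.7 km/h


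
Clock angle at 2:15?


22.5°

Hour hand = 2×30 + 15×0.5 = 67.5°
Minute hand = 15×6 = 90°
Difference = |67.5 - 90| = 22.5°


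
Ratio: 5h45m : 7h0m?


23:28 (0.82)

Duration 1: 345 minutes
Duration 2: 420 minutes
Ratio = 345:420
GCD = 15
Simplified = 23:28
As a decimal: 23/28 ≈ 0.82


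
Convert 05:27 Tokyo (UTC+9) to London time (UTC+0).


20:27 (previous day)

Time difference = UTC+0 - UTC+9 = -9 hours
New hour = (5 -9) mod 24
= -4 mod 24 = 20
Minutes unchanged → 20:27; -4 < 0 → previous day


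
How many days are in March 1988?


Month: March (month 3)
March has 31 days

31 days


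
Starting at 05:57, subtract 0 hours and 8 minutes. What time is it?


05:49

Start: 357 minutes from midnight
Subtract: 8 minutes
Remaining: 357 - 8 = 349
Hours: 5, Minutes: 49


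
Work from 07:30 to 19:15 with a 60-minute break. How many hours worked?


10h 45m (645 minutes)

Total time = (19×60+15) - (7×60+30)
= 1155 - 450 = 705 min
Minus break: 705 - 60 = 645 min
= 10h 45m


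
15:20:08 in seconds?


55208 seconds

Hours: 15 × 3600 = 54000
Minutes: 20 × 60 = 1200
Seconds: 8
Total = 54000 + 1200 + 8 = 55208


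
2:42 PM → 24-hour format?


Input: 2:42 PM
PM: 2 + 12 = 14

14:42


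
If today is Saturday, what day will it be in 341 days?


Thursday

Start: Saturday (index 5)
(5 + 341) mod 7
= 346 mod 7
= 3
Index 3 → Thursday


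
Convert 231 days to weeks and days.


33 weeks 0 days

Weeks: 231 ÷ 7 = 33 remainder 0


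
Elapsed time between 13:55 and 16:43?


End time in minutes: 16×60 + 43 = 1003
Start time in minutes: 13×60 + 55 = 835
Difference = 1003 - 835 = 168 minutes
= 2 hours 48 minutes

2h 48m


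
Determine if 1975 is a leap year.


Rules: divisible by 4 AND (not by 100 OR by 400)
1975 ÷ 4 = 493 remainder 3 → not divisible by 4
Not divisible by 4 → not a leap year

No


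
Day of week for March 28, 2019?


Zeller's congruence:
q=28, m=3, k=19, j=20
h = (28 + ⌊13×4/5⌋ + 19 + ⌊19/4⌋ + ⌊20/4⌋ - 2×20) mod 7
= (28 + 10 + 19 + 4 + 5 - 40) mod 7
= 26 mod 7 = 5
h=5 → Thursday

Thursday


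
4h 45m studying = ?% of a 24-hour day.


Time: 285 minutes
Day: 1440 minutes
Percentage = (285/1440) × 100 ≈ 19.8%

19.8%


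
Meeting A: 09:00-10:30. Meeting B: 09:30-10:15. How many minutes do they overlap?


Meeting A: 540-630 (in minutes from midnight)
Meeting B: 570-615
Overlap start = max(540, 570) = 570
Overlap end = min(630, 615) = 615
Overlap = max(0, 615 - 570) = 45 min

45 minutes


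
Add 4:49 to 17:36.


Start: 1056 minutes from midnight
Add: 289 minutes
Total: 1345 minutes
Hours: 1345 ÷ 60 = 22 remainder 25

22:25


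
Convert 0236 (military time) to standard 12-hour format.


Hour: 2
2 < 12 → AM

2:36 AM


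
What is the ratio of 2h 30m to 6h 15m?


Duration 1: 150 minutes
Duration 2: 375 minutes
Ratio = 150:375
GCD = 75
Simplified = 2:5
As a decimal: 2/5 = 0.40

2:5 (0.40)


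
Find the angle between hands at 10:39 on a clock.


85.5°

Hour hand = 10×30 + 39×0.5 = 319.5°
Minute hand = 39×6 = 234°
Difference = |319.5 - 234| = 85.5°


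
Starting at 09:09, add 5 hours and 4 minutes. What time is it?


14:13

Start: 549 minutes from midnight
Add: 304 minutes
Total: 853 minutes
Hours: 853 ÷ 60 = 14 remainder 13


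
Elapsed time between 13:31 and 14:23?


0h 52m

End time in minutes: 14×60 + 23 = 863
Start time in minutes: 13×60 + 31 = 811
Difference = 863 - 811 = 52 minutes
= 0 hours 52 minutes


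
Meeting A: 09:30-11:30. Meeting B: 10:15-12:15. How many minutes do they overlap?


75 minutes

Meeting A: 570-690 (in minutes from midnight)
Meeting B: 615-735
Overlap start = max(570, 615) = 615
Overlap end = min(690, 735) = 690
Overlap = max(0, 690 - 615) = 75 min


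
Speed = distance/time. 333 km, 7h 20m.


Distance: 333 km
Time: 7h 20m = 440 min = 440/60 = 22/3 hours
Speed = 333 ÷ (22/3) = 333 × 3 / 22 = 999/22 ≈ 45.4 km/h

45.4 km/h


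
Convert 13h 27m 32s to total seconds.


Hours: 13 × 3600 = 46800
Minutes: 27 × 60 = 1620
Seconds: 32
Total = 46800 + 1620 + 32 = 48452

48452 seconds


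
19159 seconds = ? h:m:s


Hours: 19159 ÷ 3600 = 5 remainder 1159
Minutes: 1159 ÷ 60 = 19 remainder 19
Seconds: 19

5h 19m 19s


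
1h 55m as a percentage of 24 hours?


Total minutes: 1×60 + 55 = 115
Day = 24×60 = 1440 minutes
Fraction = 115/1440 ≈ 0.0799
As a percentage: 115/1440 × 100 ≈ 7.99%

0.0799 (7.99%)


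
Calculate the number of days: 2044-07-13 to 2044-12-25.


From July 13, 2044 to December 25, 2044
Rest of July 2044: 31 - 13 = 18
Full months: August 31, September 30, October 31, November 30
Days into December 2044: 25
Total = 18 + 31 + 30 + 31 + 30 + 25 = 165 days

165 days


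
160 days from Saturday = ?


Start: Saturday (index 5)
(5 + 160) mod 7
= 165 mod 7
= 4
Index 4 → Friday

Friday


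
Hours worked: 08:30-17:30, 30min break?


Total time = (17×60+30) - (8×60+30)
= 1050 - 510 = 540 min
Minus break: 540 - 30 = 510 min
= 8h 30m

8h 30m (510 minutes)


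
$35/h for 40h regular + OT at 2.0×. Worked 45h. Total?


$1750.00

Regular: 40h × $35 = $1400.00
Overtime: 45 - 40 = 5h
OT pay: 5h × $35 × 2.0 = $350.00
Total = $1400.00 + $350.00 = $1750.00


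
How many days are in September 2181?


Month: September (month 9)
September has 30 days

30 days


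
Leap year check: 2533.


Rules: divisible by 4 AND (not by 100 OR by 400)
2533 ÷ 4 = 633 remainder 1 → not divisible by 4
Not divisible by 4 → not a leap year

No


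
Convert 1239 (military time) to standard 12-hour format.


12:39 PM

Hour: 12
12 → 12 PM (noon)


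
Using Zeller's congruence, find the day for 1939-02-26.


Sunday

Zeller's congruence:
q=26, m=14, k=38, j=19
h = (26 + ⌊13×15/5⌋ + 38 + ⌊38/4⌋ + ⌊19/4⌋ - 2×19) mod 7
= (26 + 39 + 38 + 9 + 4 - 38) mod 7
= 78 mod 7 = 1
h=1 → Sunday


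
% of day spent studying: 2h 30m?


Time: 150 minutes
Day: 1440 minutes
Percentage = (150/1440) × 100 ≈ 10.4%

10.4%


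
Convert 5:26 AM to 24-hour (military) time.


Input: 5:26 AM
AM hour stays: 5

05:26


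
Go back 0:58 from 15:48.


Start: 948 minutes from midnight
Subtract: 58 minutes
Remaining: 948 - 58 = 890
Hours: 14, Minutes: 50

14:50


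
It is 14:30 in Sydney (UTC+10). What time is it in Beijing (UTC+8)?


Time difference = UTC+8 - UTC+10 = -2 hours
New hour = (14 -2) mod 24
= 12 mod 24 = 12
Minutes unchanged → 12:30

12:30


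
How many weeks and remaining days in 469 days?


Weeks: 469 ÷ 7 = 67 remainder 0

67 weeks 0 days


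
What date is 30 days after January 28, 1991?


February 27, 1991

Start: January 28, 1991
Add 30 days
January 28 → February 1: 31 - 28 + 1 = 4 days (30 - 4 = 26 left)
February 1 + 26 = February 27, 1991


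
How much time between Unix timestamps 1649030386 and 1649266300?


Difference = 1649266300 - 1649030386 = 235914 seconds
In hours: 235914 / 3600 ≈ 65.5
In days: 235914 / 86400 ≈ 2.73

235914 seconds (65.5 hours / 2.73 days)


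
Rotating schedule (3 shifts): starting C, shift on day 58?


Shift C

Shifts: A, B, C
Start: C (index 2)
Day 58: (2 + 58 - 1) mod 3
= 59 mod 3
= 2
Index 2 → shift C


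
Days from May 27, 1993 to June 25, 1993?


From May 27, 1993 to June 25, 1993
Rest of May 1993: 31 - 27 = 4
Days into June 1993: 25
Total = 4 + 25 = 29 days

29 days


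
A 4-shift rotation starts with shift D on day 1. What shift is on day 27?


Shifts: A, B, C, D
Start: D (index 3)
Day 27: (3 + 27 - 1) mod 4
= 29 mod 4
= 1
Index 1 → shift B

Shift B


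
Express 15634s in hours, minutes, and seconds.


Hours: 15634 ÷ 3600 = 4 remainder 1234
Minutes: 1234 ÷ 60 = 20 remainder 34
Seconds: 34

4h 20m 34s


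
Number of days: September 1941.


30 days

Month: September (month 9)
September has 30 days


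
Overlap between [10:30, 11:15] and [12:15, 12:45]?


Meeting A: 630-675 (in minutes from midnight)
Meeting B: 735-765
Overlap start = max(630, 735) = 735
Overlap end = min(675, 765) = 675
Overlap = max(0, 675 - 735) = 0 min

0 minutes


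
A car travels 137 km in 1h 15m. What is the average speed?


109.6 km/h

Distance: 137 km
Time: 1h 15m = 75 min = 75/60 = 5/4 hours
Speed = 137 ÷ (5/4) = 137 × 4 / 5 = 548/5 = 109.6 km/h


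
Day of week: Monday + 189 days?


Monday

Start: Monday (index 0)
(0 + 189) mod 7
= 189 mod 7
= 0
Index 0 → Monday


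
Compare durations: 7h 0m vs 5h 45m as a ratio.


28:23 (1.22)

Duration 1: 420 minutes
Duration 2: 345 minutes
Ratio = 420:345
GCD = 15
Simplified = 28:23
As a decimal: 28/23 ≈ 1.22


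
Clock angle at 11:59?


Hour hand = 11×30 + 59×0.5 = 359.5°
Minute hand = 59×6 = 354°
Difference = |359.5 - 354| = 5.5°

5.5°


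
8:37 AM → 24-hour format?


Input: 8:37 AM
AM hour stays: 8

08:37


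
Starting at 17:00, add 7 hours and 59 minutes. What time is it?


Start: 1020 minutes from midnight
Add: 479 minutes
Total: 1499 minutes
Hours: 1499 ÷ 60 = 24 remainder 59
24 ≥ 24 → 24 - 24 = 0 (next day)

00:59 (next day)


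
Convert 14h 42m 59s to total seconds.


52979 seconds

Hours: 14 × 3600 = 50400
Minutes: 42 × 60 = 2520
Seconds: 59
Total = 50400 + 2520 + 59 = 52979


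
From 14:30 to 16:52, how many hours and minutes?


2h 22m

End time in minutes: 16×60 + 52 = 1012
Start time in minutes: 14×60 + 30 = 870
Difference = 1012 - 870 = 142 minutes
= 2 hours 22 minutes


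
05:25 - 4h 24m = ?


Start: 325 minutes from midnight
Subtract: 264 minutes
Remaining: 325 - 264 = 61
Hours: 1, Minutes: 1

01:01


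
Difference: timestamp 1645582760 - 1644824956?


Difference = 1645582760 - 1644824956 = 757804 seconds
In hours: 757804 / 3600 ≈ 210.5
In days: 757804 / 86400 ≈ 8.77

757804 seconds (210.5 hours / 8.77 days)


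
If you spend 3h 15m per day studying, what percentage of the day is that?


Time: 195 minutes
Day: 1440 minutes
Percentage = (195/1440) × 100 ≈ 13.5%

13.5%


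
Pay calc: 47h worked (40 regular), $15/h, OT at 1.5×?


$757.50

Regular: 40h × $15 = $600.00
Overtime: 47 - 40 = 7h
OT pay: 7h × $15 × 1.5 = $157.50
Total = $600.00 + $157.50 = $757.50


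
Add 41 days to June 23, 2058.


August 3, 2058

Start: June 23, 2058
Add 41 days
June 23 → July 1: 30 - 23 + 1 = 8 days (41 - 8 = 33 left)
July 1 → August 1: 31 - 1 + 1 = 31 days (33 - 31 = 2 left)
August 1 + 2 = August 3, 2058


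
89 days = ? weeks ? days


Weeks: 89 ÷ 7 = 12 remainder 5

12 weeks 5 days


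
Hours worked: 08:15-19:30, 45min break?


10h 30m (630 minutes)

Total time = (19×60+30) - (8×60+15)
= 1170 - 495 = 675 min
Minus break: 675 - 45 = 630 min
= 10h 30m


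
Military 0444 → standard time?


Hour: 4
4 < 12 → AM

4:44 AM


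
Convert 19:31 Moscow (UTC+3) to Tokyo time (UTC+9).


01:31 (next day)

Time difference = UTC+9 - UTC+3 = +6 hours
New hour = (19 + 6) mod 24
= 25 mod 24 = 1
Minutes unchanged → 01:31; 25 ≥ 24 → next day


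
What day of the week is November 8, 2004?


Zeller's congruence:
q=8, m=11, k=4, j=20
h = (8 + ⌊13×12/5⌋ + 4 + ⌊4/4⌋ + ⌊20/4⌋ - 2×20) mod 7
= (8 + 31 + 4 + 1 + 5 - 40) mod 7
= 9 mod 7 = 2
h=2 → Monday

Monday


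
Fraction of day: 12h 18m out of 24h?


Total minutes: 12×60 + 18 = 738
Day = 24×60 = 1440 minutes
Fraction = 738/1440 = 0.5125
As a percentage: 738/1440 × 100 = 51.25%

0.5125 (51.25%)


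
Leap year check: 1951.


Rules: divisible by 4 AND (not by 100 OR by 400)
1951 ÷ 4 = 487 remainder 3 → not divisible by 4
Not divisible by 4 → not a leap year

No


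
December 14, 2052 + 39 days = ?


January 22, 2053

Start: December 14, 2052
Add 39 days
December 14 → January 1: 31 - 14 + 1 = 18 days (39 - 18 = 21 left)
January 1 + 21 = January 22, 2053


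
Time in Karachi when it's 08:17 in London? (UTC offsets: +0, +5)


Time difference = UTC+5 - UTC+0 = +5 hours
New hour = (8 + 5) mod 24
= 13 mod 24 = 13
Minutes unchanged → 13:17

13:17


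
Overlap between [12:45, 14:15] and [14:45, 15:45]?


Meeting A: 765-855 (in minutes from midnight)
Meeting B: 885-945
Overlap start = max(765, 885) = 885
Overlap end = min(855, 945) = 855
Overlap = max(0, 855 - 885) = 0 min

0 minutes


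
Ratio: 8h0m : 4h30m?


Duration 1: 480 minutes
Duration 2: 270 minutes
Ratio = 480:270
GCD = 30
Simplified = 16:9
As a decimal: 16/9 ≈ 1.78

16:9 (1.78)


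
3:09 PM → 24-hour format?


15:09

Input: 3:09 PM
PM: 3 + 12 = 15


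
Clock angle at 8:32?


Hour hand = 8×30 + 32×0.5 = 256.0°
Minute hand = 32×6 = 192°
Difference = |256.0 - 192| = 64.0°

64.0°
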